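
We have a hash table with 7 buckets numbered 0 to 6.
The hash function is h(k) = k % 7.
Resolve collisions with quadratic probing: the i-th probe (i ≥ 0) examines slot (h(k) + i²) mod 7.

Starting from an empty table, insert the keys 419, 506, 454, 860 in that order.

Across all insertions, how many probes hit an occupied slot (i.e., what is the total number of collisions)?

3

419: h=6 -> slot 6
506: h=2 -> slot 2
454: h=6, probe 6,0 -> slot 0
860: h=6, probe 6,0,3 -> slot 3
Table: [454, _, 506, 860, _, _, 419]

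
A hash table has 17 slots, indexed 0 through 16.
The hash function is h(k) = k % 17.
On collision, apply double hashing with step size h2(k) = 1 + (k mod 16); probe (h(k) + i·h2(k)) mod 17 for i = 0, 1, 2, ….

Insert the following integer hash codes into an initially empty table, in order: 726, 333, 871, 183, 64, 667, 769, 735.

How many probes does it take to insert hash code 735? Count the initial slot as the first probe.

2

726 hashes to 12; slot 12 is free -> place at 12.
333 hashes to 10; slot 10 is free -> place at 10.
871 hashes to 4; slot 4 is free -> place at 4.
183 hashes to 13; slot 13 is free -> place at 13.
64 hashes to 13, h2=1; 13 taken -> place at 14.
667 hashes to 4, h2=12; 4 taken -> place at 16.
769 hashes to 4, h2=2; 4 taken -> place at 6.
735 hashes to 4, h2=16; 4 taken -> place at 3.
Table: [—, —, —, 735, 871, —, 769, —, —, —, 333, —, 726, 183, 64, —, 667]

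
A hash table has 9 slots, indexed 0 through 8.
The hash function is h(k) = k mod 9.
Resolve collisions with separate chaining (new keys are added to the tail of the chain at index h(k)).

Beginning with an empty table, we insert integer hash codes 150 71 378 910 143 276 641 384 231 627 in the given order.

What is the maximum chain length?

5

Insert 150: h=6, bucket 6 empty → new chain.
Insert 71: h=8, bucket 8 empty → new chain.
Insert 378: h=0, bucket 0 empty → new chain.
Insert 910: h=1, bucket 1 empty → new chain.
Insert 143: h=8, bucket 8 nonempty → append to chain.
Insert 276: h=6, bucket 6 nonempty → append to chain.
Insert 641: h=2, bucket 2 empty → new chain.
Insert 384: h=6, bucket 6 nonempty → append to chain.
Insert 231: h=6, bucket 6 nonempty → append to chain.
Insert 627: h=6, bucket 6 nonempty → append to chain.
Final buckets:
0: 378
1: 910
2: 641
3: ∅
4: ∅
5: ∅
6: 150 -> 276 -> 384 -> 231 -> 627
7: ∅
8: 71 -> 143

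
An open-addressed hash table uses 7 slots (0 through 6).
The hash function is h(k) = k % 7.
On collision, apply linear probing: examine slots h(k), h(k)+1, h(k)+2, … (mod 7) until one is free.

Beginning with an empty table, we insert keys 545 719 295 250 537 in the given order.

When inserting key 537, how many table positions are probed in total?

5

545 hashes to 6; slot 6 is free → place at 6.
719 hashes to 5; slot 5 is free → place at 5.
295 hashes to 1; slot 1 is free → place at 1.
250 hashes to 5; 5,6 taken → place at 0.
537 hashes to 5; 5,6,0,1 taken → place at 2.
Table: [250, 295, 537, ∅, ∅, 719, 545]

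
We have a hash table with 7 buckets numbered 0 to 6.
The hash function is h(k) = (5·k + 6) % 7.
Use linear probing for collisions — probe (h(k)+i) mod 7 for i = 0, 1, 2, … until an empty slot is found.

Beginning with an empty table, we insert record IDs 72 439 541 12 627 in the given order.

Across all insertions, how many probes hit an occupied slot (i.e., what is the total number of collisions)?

72: h=2 -> slot 2
439: h=3 -> slot 3
541: h=2, probe 2,3,4 -> slot 4
12: h=3, probe 3,4,5 -> slot 5
627: h=5, probe 5,6 -> slot 6
Table: [., ., 72, 439, 541, 12, 627]

5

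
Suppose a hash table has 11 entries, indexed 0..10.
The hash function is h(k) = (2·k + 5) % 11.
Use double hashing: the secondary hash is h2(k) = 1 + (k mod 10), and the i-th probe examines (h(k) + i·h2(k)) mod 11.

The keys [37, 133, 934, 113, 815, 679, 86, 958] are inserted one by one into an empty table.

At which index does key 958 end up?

Insert 37: h=2, slot 2 empty -> index 2.
Insert 133: h=7, slot 7 empty -> index 7.
Insert 934: h=3, slot 3 empty -> index 3.
Insert 113: h=0, slot 0 empty -> index 0.
Insert 815: h=7, h2=6, slots 7,2 occupied -> index 8.
Insert 679: h=10, slot 10 empty -> index 10.
Insert 86: h=1, slot 1 empty -> index 1.
Insert 958: h=7, h2=9, slot 7 occupied -> index 5.
Table: [113, 86, 37, 934, ., 958, ., 133, 815, ., 679]

5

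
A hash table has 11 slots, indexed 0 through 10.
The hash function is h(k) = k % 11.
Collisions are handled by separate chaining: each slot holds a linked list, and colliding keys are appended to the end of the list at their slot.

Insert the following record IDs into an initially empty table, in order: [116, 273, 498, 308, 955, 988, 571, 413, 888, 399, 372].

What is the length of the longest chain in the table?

4

Insert 116: h=6, bucket 6 empty → new chain.
Insert 273: h=9, bucket 9 empty → new chain.
Insert 498: h=3, bucket 3 empty → new chain.
Insert 308: h=0, bucket 0 empty → new chain.
Insert 955: h=9, bucket 9 nonempty → append to chain.
Insert 988: h=9, bucket 9 nonempty → append to chain.
Insert 571: h=10, bucket 10 empty → new chain.
Insert 413: h=6, bucket 6 nonempty → append to chain.
Insert 888: h=8, bucket 8 empty → new chain.
Insert 399: h=3, bucket 3 nonempty → append to chain.
Insert 372: h=9, bucket 9 nonempty → append to chain.
Final buckets:
0: 308
1: _
2: _
3: 498 -> 399
4: _
5: _
6: 116 -> 413
7: _
8: 888
9: 273 -> 955 -> 988 -> 372
10: 571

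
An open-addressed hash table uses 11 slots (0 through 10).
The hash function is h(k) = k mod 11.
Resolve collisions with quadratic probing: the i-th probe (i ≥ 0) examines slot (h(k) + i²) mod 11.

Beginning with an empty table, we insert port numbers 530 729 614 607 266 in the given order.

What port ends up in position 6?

607

530: h=2 -> slot 2
729: h=3 -> slot 3
614: h=9 -> slot 9
607: h=2, probe 2,3,6 -> slot 6
266: h=2, probe 2,3,6,0 -> slot 0
Table: [266, _, 530, 729, _, _, 607, _, _, 614, _]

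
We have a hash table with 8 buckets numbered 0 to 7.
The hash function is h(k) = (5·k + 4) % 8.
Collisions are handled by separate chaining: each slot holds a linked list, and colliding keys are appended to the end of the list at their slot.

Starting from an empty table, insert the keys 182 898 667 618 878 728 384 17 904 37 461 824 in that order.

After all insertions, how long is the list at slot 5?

182 → bucket 2
898 → bucket 6
667 → bucket 3
618 → bucket 6 (collision)
878 → bucket 2 (collision)
728 → bucket 4
384 → bucket 4 (collision)
17 → bucket 1
904 → bucket 4 (collision)
37 → bucket 5
461 → bucket 5 (collision)
824 → bucket 4 (collision)
Final buckets:
0: ∅
1: 17
2: 182 -> 878
3: 667
4: 728 -> 384 -> 904 -> 824
5: 37 -> 461
6: 898 -> 618
7: ∅

2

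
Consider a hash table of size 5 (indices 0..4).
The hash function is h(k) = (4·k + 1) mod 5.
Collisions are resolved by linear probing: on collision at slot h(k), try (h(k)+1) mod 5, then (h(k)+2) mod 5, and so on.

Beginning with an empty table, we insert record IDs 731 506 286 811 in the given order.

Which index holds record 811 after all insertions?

Insert 731: h=0, slot 0 empty -> index 0.
Insert 506: h=0, slot 0 occupied -> index 1.
Insert 286: h=0, slots 0,1 occupied -> index 2.
Insert 811: h=0, slots 0,1,2 occupied -> index 3.
Table: [731, 506, 286, 811, _]

3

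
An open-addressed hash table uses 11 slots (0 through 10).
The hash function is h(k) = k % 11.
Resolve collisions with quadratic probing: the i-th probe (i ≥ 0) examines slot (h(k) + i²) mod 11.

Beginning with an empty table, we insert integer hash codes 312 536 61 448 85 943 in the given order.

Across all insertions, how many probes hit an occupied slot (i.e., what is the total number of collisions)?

Insert 312: h=4, slot 4 empty => index 4.
Insert 536: h=8, slot 8 empty => index 8.
Insert 61: h=6, slot 6 empty => index 6.
Insert 448: h=8, slot 8 occupied => index 9.
Insert 85: h=8, slots 8,9 occupied => index 1.
Insert 943: h=8, slots 8,9,1,6 occupied => index 2.
Table: [—, 85, 943, —, 312, —, 61, —, 536, 448, —]

7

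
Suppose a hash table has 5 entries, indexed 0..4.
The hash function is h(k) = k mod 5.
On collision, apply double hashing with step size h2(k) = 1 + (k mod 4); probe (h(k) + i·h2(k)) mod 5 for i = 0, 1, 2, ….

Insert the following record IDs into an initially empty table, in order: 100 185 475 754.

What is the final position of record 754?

100 hashes to 0; slot 0 is free -> place at 0.
185 hashes to 0, h2=2; 0 taken -> place at 2.
475 hashes to 0, h2=4; 0 taken -> place at 4.
754 hashes to 4, h2=3; 4,2,0 taken -> place at 3.
Table: [100, ∅, 185, 754, 475]

3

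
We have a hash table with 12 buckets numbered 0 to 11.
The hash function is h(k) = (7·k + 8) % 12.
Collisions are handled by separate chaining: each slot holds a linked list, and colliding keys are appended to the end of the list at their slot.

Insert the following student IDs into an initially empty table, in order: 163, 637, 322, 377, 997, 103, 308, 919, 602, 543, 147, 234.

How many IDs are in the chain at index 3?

Insert 163: h=9, bucket 9 empty -> new chain.
Insert 637: h=3, bucket 3 empty -> new chain.
Insert 322: h=6, bucket 6 empty -> new chain.
Insert 377: h=7, bucket 7 empty -> new chain.
Insert 997: h=3, bucket 3 nonempty -> append to chain.
Insert 103: h=9, bucket 9 nonempty -> append to chain.
Insert 308: h=4, bucket 4 empty -> new chain.
Insert 919: h=9, bucket 9 nonempty -> append to chain.
Insert 602: h=10, bucket 10 empty -> new chain.
Insert 543: h=5, bucket 5 empty -> new chain.
Insert 147: h=5, bucket 5 nonempty -> append to chain.
Insert 234: h=2, bucket 2 empty -> new chain.
Final buckets:
0: -
1: -
2: 234
3: 637 -> 997
4: 308
5: 543 -> 147
6: 322
7: 377
8: -
9: 163 -> 103 -> 919
10: 602
11: -

2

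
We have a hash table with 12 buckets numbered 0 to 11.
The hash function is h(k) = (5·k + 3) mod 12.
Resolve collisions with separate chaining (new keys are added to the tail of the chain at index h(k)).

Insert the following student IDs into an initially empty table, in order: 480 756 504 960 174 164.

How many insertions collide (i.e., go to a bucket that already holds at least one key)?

3

480 → bucket 3
756 → bucket 3 (collision)
504 → bucket 3 (collision)
960 → bucket 3 (collision)
174 → bucket 9
164 → bucket 7
Final buckets:
0: .
1: .
2: .
3: 480 -> 756 -> 504 -> 960
4: .
5: .
6: .
7: 164
8: .
9: 174
10: .
11: .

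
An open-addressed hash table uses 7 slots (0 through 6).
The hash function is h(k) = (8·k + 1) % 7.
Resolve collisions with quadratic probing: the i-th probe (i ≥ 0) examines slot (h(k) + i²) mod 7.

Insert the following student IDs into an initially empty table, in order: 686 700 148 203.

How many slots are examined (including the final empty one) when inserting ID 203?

686 hashes to 1; slot 1 is free → place at 1.
700 hashes to 1; 1 taken → place at 2.
148 hashes to 2; 2 taken → place at 3.
203 hashes to 1; 1,2 taken → place at 5.
Table: [∅, 686, 700, 148, ∅, 203, ∅]

3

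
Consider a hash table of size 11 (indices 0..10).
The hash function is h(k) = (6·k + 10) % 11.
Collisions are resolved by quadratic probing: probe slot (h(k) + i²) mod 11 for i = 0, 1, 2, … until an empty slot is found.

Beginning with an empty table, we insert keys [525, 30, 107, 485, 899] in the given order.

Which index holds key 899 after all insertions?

525 hashes to 3; slot 3 is free -> place at 3.
30 hashes to 3; 3 taken -> place at 4.
107 hashes to 3; 3,4 taken -> place at 7.
485 hashes to 5; slot 5 is free -> place at 5.
899 hashes to 3; 3,4,7 taken -> place at 1.
Table: [—, 899, —, 525, 30, 485, —, 107, —, —, —]

1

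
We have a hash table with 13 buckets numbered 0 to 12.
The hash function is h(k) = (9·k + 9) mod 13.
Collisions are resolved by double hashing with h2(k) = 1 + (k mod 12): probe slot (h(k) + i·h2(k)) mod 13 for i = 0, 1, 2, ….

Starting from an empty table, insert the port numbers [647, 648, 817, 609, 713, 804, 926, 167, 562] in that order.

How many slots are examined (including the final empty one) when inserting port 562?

5

647 hashes to 8; slot 8 is free -> place at 8.
648 hashes to 4; slot 4 is free -> place at 4.
817 hashes to 4, h2=2; 4 taken -> place at 6.
609 hashes to 4, h2=10; 4 taken -> place at 1.
713 hashes to 4, h2=6; 4 taken -> place at 10.
804 hashes to 4, h2=1; 4 taken -> place at 5.
926 hashes to 10, h2=3; 10 taken -> place at 0.
167 hashes to 4, h2=12; 4 taken -> place at 3.
562 hashes to 10, h2=11; 10,8,6,4 taken -> place at 2.
Table: [926, 609, 562, 167, 648, 804, 817, -, 647, -, 713, -, -]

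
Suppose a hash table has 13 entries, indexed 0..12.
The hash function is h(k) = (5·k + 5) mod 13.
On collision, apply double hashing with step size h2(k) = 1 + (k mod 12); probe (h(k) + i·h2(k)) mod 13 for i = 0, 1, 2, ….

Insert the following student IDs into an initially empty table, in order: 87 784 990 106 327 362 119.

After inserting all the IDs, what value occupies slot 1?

119

Insert 87: h=11, slot 11 empty => index 11.
Insert 784: h=12, slot 12 empty => index 12.
Insert 990: h=2, slot 2 empty => index 2.
Insert 106: h=2, h2=11, slot 2 occupied => index 0.
Insert 327: h=2, h2=4, slot 2 occupied => index 6.
Insert 362: h=8, slot 8 empty => index 8.
Insert 119: h=2, h2=12, slot 2 occupied => index 1.
Table: [106, 119, 990, _, _, _, 327, _, 362, _, _, 87, 784]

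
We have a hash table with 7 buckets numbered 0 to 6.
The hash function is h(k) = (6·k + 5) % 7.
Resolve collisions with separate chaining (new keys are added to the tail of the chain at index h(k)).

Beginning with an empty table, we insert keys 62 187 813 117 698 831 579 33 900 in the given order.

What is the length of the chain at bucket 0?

Insert 62: h=6, bucket 6 empty → new chain.
Insert 187: h=0, bucket 0 empty → new chain.
Insert 813: h=4, bucket 4 empty → new chain.
Insert 117: h=0, bucket 0 nonempty → append to chain.
Insert 698: h=0, bucket 0 nonempty → append to chain.
Insert 831: h=0, bucket 0 nonempty → append to chain.
Insert 579: h=0, bucket 0 nonempty → append to chain.
Insert 33: h=0, bucket 0 nonempty → append to chain.
Insert 900: h=1, bucket 1 empty → new chain.
Final buckets:
0: 187 -> 117 -> 698 -> 831 -> 579 -> 33
1: 900
2: —
3: —
4: 813
5: —
6: 62

6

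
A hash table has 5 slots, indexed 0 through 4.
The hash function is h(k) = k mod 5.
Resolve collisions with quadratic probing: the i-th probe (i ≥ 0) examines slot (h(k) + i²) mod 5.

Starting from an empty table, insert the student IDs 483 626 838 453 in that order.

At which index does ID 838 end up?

483 hashes to 3; slot 3 is free → place at 3.
626 hashes to 1; slot 1 is free → place at 1.
838 hashes to 3; 3 taken → place at 4.
453 hashes to 3; 3,4 taken → place at 2.
Table: [., 626, 453, 483, 838]

4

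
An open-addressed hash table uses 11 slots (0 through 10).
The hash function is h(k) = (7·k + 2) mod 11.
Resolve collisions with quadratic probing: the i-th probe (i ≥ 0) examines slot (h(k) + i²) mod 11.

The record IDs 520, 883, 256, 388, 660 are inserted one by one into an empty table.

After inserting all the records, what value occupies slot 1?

520

Insert 520: h=1, slot 1 empty -> index 1.
Insert 883: h=1, slot 1 occupied -> index 2.
Insert 256: h=1, slots 1,2 occupied -> index 5.
Insert 388: h=1, slots 1,2,5 occupied -> index 10.
Insert 660: h=2, slot 2 occupied -> index 3.
Table: [_, 520, 883, 660, _, 256, _, _, _, _, 388]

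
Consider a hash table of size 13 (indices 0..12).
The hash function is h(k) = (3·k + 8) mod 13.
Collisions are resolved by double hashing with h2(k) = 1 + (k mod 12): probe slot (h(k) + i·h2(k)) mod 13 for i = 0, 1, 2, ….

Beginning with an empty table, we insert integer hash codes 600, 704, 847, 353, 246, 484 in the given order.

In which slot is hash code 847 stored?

600: h=1 => slot 1
704: h=1, h2=9, probe 1,10 => slot 10
847: h=1, h2=8, probe 1,9 => slot 9
353: h=1, h2=6, probe 1,7 => slot 7
246: h=5 => slot 5
484: h=4 => slot 4
Table: [∅, 600, ∅, ∅, 484, 246, ∅, 353, ∅, 847, 704, ∅, ∅]

9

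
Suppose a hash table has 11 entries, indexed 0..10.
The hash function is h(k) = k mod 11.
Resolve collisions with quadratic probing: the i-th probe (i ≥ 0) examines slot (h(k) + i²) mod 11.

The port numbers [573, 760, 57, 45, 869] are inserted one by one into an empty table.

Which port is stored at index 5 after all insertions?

45

573 hashes to 1; slot 1 is free -> place at 1.
760 hashes to 1; 1 taken -> place at 2.
57 hashes to 2; 2 taken -> place at 3.
45 hashes to 1; 1,2 taken -> place at 5.
869 hashes to 0; slot 0 is free -> place at 0.
Table: [869, 573, 760, 57, ∅, 45, ∅, ∅, ∅, ∅, ∅]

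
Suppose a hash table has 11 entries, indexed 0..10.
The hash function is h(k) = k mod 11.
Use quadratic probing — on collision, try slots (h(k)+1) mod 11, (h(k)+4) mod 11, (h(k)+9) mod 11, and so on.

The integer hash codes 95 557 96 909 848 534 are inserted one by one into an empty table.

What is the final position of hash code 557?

95 hashes to 7; slot 7 is free -> place at 7.
557 hashes to 7; 7 taken -> place at 8.
96 hashes to 8; 8 taken -> place at 9.
909 hashes to 7; 7,8 taken -> place at 0.
848 hashes to 1; slot 1 is free -> place at 1.
534 hashes to 6; slot 6 is free -> place at 6.
Table: [909, 848, -, -, -, -, 534, 95, 557, 96, -]

8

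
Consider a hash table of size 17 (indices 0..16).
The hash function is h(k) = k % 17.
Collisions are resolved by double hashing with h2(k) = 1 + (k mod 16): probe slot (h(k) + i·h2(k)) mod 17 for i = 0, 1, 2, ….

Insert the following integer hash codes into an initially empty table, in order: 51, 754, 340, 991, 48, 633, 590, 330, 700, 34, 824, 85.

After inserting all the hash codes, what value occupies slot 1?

330

Insert 51: h=0, slot 0 empty → index 0.
Insert 754: h=6, slot 6 empty → index 6.
Insert 340: h=0, h2=5, slot 0 occupied → index 5.
Insert 991: h=5, h2=16, slot 5 occupied → index 4.
Insert 48: h=14, slot 14 empty → index 14.
Insert 633: h=4, h2=10, slots 4,14 occupied → index 7.
Insert 590: h=12, slot 12 empty → index 12.
Insert 330: h=7, h2=11, slot 7 occupied → index 1.
Insert 700: h=3, slot 3 empty → index 3.
Insert 34: h=0, h2=3, slots 0,3,6 occupied → index 9.
Insert 824: h=8, slot 8 empty → index 8.
Insert 85: h=0, h2=6, slots 0,6,12,1,7 occupied → index 13.
Table: [51, 330, ∅, 700, 991, 340, 754, 633, 824, 34, ∅, ∅, 590, 85, 48, ∅, ∅]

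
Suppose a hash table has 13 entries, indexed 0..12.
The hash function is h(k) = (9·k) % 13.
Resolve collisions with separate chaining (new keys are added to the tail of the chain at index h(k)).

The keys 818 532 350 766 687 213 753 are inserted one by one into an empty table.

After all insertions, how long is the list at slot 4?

5

818 -> bucket 4
532 -> bucket 4 (collision)
350 -> bucket 4 (collision)
766 -> bucket 4 (collision)
687 -> bucket 8
213 -> bucket 6
753 -> bucket 4 (collision)
Final buckets:
0: ∅
1: ∅
2: ∅
3: ∅
4: 818 -> 532 -> 350 -> 766 -> 753
5: ∅
6: 213
7: ∅
8: 687
9: ∅
10: ∅
11: ∅
12: ∅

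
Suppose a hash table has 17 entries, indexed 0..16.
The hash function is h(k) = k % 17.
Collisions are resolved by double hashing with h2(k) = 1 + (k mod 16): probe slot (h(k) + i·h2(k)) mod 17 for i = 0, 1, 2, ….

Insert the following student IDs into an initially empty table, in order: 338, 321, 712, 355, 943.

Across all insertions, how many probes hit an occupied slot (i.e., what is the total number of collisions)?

338: h=15 -> slot 15
321: h=15, h2=2, probe 15,0 -> slot 0
712: h=15, h2=9, probe 15,7 -> slot 7
355: h=15, h2=4, probe 15,2 -> slot 2
943: h=8 -> slot 8
Table: [321, -, 355, -, -, -, -, 712, 943, -, -, -, -, -, -, 338, -]

3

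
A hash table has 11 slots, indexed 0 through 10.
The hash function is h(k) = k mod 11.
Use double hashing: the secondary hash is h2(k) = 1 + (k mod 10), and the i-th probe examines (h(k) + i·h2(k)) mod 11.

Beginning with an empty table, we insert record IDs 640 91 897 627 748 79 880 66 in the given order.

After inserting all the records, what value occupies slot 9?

748

Insert 640: h=2, slot 2 empty => index 2.
Insert 91: h=3, slot 3 empty => index 3.
Insert 897: h=6, slot 6 empty => index 6.
Insert 627: h=0, slot 0 empty => index 0.
Insert 748: h=0, h2=9, slot 0 occupied => index 9.
Insert 79: h=2, h2=10, slot 2 occupied => index 1.
Insert 880: h=0, h2=1, slots 0,1,2,3 occupied => index 4.
Insert 66: h=0, h2=7, slot 0 occupied => index 7.
Table: [627, 79, 640, 91, 880, —, 897, 66, —, 748, —]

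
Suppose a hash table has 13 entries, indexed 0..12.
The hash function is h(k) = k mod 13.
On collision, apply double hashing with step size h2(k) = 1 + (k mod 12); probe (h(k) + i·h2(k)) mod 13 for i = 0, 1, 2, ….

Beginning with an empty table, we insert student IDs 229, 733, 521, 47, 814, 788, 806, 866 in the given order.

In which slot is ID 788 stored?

229: h=8 → slot 8
733: h=5 → slot 5
521: h=1 → slot 1
47: h=8, h2=12, probe 8,7 → slot 7
814: h=8, h2=11, probe 8,6 → slot 6
788: h=8, h2=9, probe 8,4 → slot 4
806: h=0 → slot 0
866: h=8, h2=3, probe 8,11 → slot 11
Table: [806, 521, _, _, 788, 733, 814, 47, 229, _, _, 866, _]

4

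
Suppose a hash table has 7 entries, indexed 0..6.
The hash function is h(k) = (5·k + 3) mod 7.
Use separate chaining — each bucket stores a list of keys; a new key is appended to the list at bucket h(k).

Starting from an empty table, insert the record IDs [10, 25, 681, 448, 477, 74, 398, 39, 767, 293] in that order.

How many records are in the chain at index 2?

4

10 → bucket 4
25 → bucket 2
681 → bucket 6
448 → bucket 3
477 → bucket 1
74 → bucket 2 (collision)
398 → bucket 5
39 → bucket 2 (collision)
767 → bucket 2 (collision)
293 → bucket 5 (collision)
Final buckets:
0: —
1: 477
2: 25 -> 74 -> 39 -> 767
3: 448
4: 10
5: 398 -> 293
6: 681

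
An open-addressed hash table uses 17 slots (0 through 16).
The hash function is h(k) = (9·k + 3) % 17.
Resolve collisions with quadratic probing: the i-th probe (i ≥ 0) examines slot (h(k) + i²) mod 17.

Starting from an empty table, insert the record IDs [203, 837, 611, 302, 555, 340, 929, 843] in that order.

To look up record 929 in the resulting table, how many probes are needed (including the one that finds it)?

203: h=11 → slot 11
837: h=5 → slot 5
611: h=11, probe 11,12 → slot 12
302: h=1 → slot 1
555: h=0 → slot 0
340: h=3 → slot 3
929: h=0, probe 0,1,4 → slot 4
843: h=8 → slot 8
Table: [555, 302, —, 340, 929, 837, —, —, 843, —, —, 203, 611, —, —, —, —]
Lookup 929: h=0, probe 0,1,4 → found at 4.

3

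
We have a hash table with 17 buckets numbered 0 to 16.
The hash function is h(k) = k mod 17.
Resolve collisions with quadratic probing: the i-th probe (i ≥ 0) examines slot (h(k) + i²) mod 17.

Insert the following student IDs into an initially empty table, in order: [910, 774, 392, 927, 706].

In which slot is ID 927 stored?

Insert 910: h=9, slot 9 empty => index 9.
Insert 774: h=9, slot 9 occupied => index 10.
Insert 392: h=1, slot 1 empty => index 1.
Insert 927: h=9, slots 9,10 occupied => index 13.
Insert 706: h=9, slots 9,10,13,1 occupied => index 8.
Table: [-, 392, -, -, -, -, -, -, 706, 910, 774, -, -, 927, -, -, -]

13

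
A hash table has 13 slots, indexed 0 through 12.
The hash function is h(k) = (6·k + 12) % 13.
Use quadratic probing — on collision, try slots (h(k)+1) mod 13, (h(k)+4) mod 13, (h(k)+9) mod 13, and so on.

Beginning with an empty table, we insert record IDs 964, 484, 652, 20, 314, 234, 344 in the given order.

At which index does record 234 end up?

Insert 964: h=11, slot 11 empty -> index 11.
Insert 484: h=4, slot 4 empty -> index 4.
Insert 652: h=11, slot 11 occupied -> index 12.
Insert 20: h=2, slot 2 empty -> index 2.
Insert 314: h=11, slots 11,12,2 occupied -> index 7.
Insert 234: h=12, slot 12 occupied -> index 0.
Insert 344: h=9, slot 9 empty -> index 9.
Table: [234, _, 20, _, 484, _, _, 314, _, 344, _, 964, 652]

0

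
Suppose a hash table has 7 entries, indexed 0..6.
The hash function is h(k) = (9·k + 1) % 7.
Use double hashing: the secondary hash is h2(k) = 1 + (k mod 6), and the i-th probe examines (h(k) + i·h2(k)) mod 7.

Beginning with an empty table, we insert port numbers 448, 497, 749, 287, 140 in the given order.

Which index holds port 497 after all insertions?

Insert 448: h=1, slot 1 empty -> index 1.
Insert 497: h=1, h2=6, slot 1 occupied -> index 0.
Insert 749: h=1, h2=6, slots 1,0 occupied -> index 6.
Insert 287: h=1, h2=6, slots 1,0,6 occupied -> index 5.
Insert 140: h=1, h2=3, slot 1 occupied -> index 4.
Table: [497, 448, _, _, 140, 287, 749]

0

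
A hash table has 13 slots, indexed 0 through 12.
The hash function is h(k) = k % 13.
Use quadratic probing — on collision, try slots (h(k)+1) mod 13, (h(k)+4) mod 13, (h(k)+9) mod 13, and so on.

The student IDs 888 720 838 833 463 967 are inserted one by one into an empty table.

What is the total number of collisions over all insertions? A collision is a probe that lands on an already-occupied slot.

888 hashes to 4; slot 4 is free => place at 4.
720 hashes to 5; slot 5 is free => place at 5.
838 hashes to 6; slot 6 is free => place at 6.
833 hashes to 1; slot 1 is free => place at 1.
463 hashes to 8; slot 8 is free => place at 8.
967 hashes to 5; 5,6 taken => place at 9.
Table: [—, 833, —, —, 888, 720, 838, —, 463, 967, —, —, —]

2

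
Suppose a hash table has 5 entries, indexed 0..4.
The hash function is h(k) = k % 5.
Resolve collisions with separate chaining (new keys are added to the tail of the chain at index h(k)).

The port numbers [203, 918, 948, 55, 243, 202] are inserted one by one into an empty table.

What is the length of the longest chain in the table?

Insert 203: h=3, bucket 3 empty -> new chain.
Insert 918: h=3, bucket 3 nonempty -> append to chain.
Insert 948: h=3, bucket 3 nonempty -> append to chain.
Insert 55: h=0, bucket 0 empty -> new chain.
Insert 243: h=3, bucket 3 nonempty -> append to chain.
Insert 202: h=2, bucket 2 empty -> new chain.
Final buckets:
0: 55
1: .
2: 202
3: 203 -> 918 -> 948 -> 243
4: .

4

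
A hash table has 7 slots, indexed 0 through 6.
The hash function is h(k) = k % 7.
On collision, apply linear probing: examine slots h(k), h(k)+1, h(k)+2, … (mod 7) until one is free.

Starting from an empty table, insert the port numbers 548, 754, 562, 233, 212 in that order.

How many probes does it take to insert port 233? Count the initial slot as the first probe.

3

548: h=2 -> slot 2
754: h=5 -> slot 5
562: h=2, probe 2,3 -> slot 3
233: h=2, probe 2,3,4 -> slot 4
212: h=2, probe 2,3,4,5,6 -> slot 6
Table: [., ., 548, 562, 233, 754, 212]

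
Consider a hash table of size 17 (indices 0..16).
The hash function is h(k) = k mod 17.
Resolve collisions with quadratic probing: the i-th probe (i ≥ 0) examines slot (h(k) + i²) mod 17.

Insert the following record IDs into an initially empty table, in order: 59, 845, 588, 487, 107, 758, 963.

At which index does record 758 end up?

14

59 hashes to 8; slot 8 is free → place at 8.
845 hashes to 12; slot 12 is free → place at 12.
588 hashes to 10; slot 10 is free → place at 10.
487 hashes to 11; slot 11 is free → place at 11.
107 hashes to 5; slot 5 is free → place at 5.
758 hashes to 10; 10,11 taken → place at 14.
963 hashes to 11; 11,12 taken → place at 15.
Table: [∅, ∅, ∅, ∅, ∅, 107, ∅, ∅, 59, ∅, 588, 487, 845, ∅, 758, 963, ∅]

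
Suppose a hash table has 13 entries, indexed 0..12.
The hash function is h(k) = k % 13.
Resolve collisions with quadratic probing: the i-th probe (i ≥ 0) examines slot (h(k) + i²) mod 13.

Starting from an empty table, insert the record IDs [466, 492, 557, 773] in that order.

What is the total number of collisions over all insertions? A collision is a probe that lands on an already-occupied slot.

466 hashes to 11; slot 11 is free -> place at 11.
492 hashes to 11; 11 taken -> place at 12.
557 hashes to 11; 11,12 taken -> place at 2.
773 hashes to 6; slot 6 is free -> place at 6.
Table: [-, -, 557, -, -, -, 773, -, -, -, -, 466, 492]

3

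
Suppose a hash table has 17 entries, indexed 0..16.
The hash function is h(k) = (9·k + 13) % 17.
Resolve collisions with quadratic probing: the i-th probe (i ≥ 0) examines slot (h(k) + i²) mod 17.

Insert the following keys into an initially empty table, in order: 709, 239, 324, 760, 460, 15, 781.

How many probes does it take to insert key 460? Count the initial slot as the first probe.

3

709 hashes to 2; slot 2 is free → place at 2.
239 hashes to 5; slot 5 is free → place at 5.
324 hashes to 5; 5 taken → place at 6.
760 hashes to 2; 2 taken → place at 3.
460 hashes to 5; 5,6 taken → place at 9.
15 hashes to 12; slot 12 is free → place at 12.
781 hashes to 4; slot 4 is free → place at 4.
Table: [., ., 709, 760, 781, 239, 324, ., ., 460, ., ., 15, ., ., ., .]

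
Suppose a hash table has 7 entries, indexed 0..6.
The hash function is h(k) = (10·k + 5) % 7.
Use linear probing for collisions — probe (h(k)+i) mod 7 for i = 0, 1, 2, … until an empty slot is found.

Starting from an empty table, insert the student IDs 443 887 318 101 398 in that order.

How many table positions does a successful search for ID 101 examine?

Insert 443: h=4, slot 4 empty -> index 4.
Insert 887: h=6, slot 6 empty -> index 6.
Insert 318: h=0, slot 0 empty -> index 0.
Insert 101: h=0, slot 0 occupied -> index 1.
Insert 398: h=2, slot 2 empty -> index 2.
Table: [318, 101, 398, ∅, 443, ∅, 887]
Lookup 101: h=0, probe 0,1 → found at 1.

2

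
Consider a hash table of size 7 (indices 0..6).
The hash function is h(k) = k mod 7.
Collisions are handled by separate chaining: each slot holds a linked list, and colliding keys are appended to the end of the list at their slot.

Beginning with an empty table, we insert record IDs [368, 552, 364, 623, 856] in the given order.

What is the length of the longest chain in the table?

2

368 → bucket 4
552 → bucket 6
364 → bucket 0
623 → bucket 0 (collision)
856 → bucket 2
Final buckets:
0: 364 -> 623
1: —
2: 856
3: —
4: 368
5: —
6: 552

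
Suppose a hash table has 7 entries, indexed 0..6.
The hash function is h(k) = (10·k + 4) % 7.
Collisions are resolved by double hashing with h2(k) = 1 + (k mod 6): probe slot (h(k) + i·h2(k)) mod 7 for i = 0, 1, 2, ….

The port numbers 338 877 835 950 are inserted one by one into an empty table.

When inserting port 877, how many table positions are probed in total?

338 hashes to 3; slot 3 is free -> place at 3.
877 hashes to 3, h2=2; 3 taken -> place at 5.
835 hashes to 3, h2=2; 3,5 taken -> place at 0.
950 hashes to 5, h2=3; 5 taken -> place at 1.
Table: [835, 950, _, 338, _, 877, _]

2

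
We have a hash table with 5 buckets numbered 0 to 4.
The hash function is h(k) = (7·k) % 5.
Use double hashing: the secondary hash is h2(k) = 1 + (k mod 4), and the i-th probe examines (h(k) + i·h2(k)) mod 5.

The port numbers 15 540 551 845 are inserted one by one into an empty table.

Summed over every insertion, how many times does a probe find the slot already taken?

Insert 15: h=0, slot 0 empty -> index 0.
Insert 540: h=0, h2=1, slot 0 occupied -> index 1.
Insert 551: h=2, slot 2 empty -> index 2.
Insert 845: h=0, h2=2, slots 0,2 occupied -> index 4.
Table: [15, 540, 551, -, 845]

3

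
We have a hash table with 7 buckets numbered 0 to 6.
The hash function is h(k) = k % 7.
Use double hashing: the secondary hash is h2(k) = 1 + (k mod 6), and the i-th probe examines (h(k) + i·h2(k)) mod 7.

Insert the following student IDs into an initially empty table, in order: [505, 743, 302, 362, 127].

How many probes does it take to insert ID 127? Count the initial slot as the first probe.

2

505: h=1 => slot 1
743: h=1, h2=6, probe 1,0 => slot 0
302: h=1, h2=3, probe 1,4 => slot 4
362: h=5 => slot 5
127: h=1, h2=2, probe 1,3 => slot 3
Table: [743, 505, -, 127, 302, 362, -]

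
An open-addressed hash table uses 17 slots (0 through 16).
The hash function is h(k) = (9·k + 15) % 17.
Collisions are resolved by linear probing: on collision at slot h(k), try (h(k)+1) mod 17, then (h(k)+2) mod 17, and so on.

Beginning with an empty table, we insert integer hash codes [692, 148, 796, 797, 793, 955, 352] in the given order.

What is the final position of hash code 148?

5

Insert 692: h=4, slot 4 empty → index 4.
Insert 148: h=4, slot 4 occupied → index 5.
Insert 796: h=5, slot 5 occupied → index 6.
Insert 797: h=14, slot 14 empty → index 14.
Insert 793: h=12, slot 12 empty → index 12.
Insert 955: h=8, slot 8 empty → index 8.
Insert 352: h=4, slots 4,5,6 occupied → index 7.
Table: [∅, ∅, ∅, ∅, 692, 148, 796, 352, 955, ∅, ∅, ∅, 793, ∅, 797, ∅, ∅]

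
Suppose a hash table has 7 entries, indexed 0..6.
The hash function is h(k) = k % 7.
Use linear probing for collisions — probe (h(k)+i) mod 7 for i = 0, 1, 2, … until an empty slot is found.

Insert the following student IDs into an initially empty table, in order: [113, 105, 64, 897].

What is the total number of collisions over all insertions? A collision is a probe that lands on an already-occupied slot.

3

113: h=1 => slot 1
105: h=0 => slot 0
64: h=1, probe 1,2 => slot 2
897: h=1, probe 1,2,3 => slot 3
Table: [105, 113, 64, 897, -, -, -]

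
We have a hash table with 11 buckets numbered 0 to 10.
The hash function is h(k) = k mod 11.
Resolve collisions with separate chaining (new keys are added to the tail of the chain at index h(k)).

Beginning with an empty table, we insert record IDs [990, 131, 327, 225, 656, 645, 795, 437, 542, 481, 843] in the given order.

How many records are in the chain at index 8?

990 → bucket 0
131 → bucket 10
327 → bucket 8
225 → bucket 5
656 → bucket 7
645 → bucket 7 (collision)
795 → bucket 3
437 → bucket 8 (collision)
542 → bucket 3 (collision)
481 → bucket 8 (collision)
843 → bucket 7 (collision)
Final buckets:
0: 990
1: _
2: _
3: 795 -> 542
4: _
5: 225
6: _
7: 656 -> 645 -> 843
8: 327 -> 437 -> 481
9: _
10: 131

3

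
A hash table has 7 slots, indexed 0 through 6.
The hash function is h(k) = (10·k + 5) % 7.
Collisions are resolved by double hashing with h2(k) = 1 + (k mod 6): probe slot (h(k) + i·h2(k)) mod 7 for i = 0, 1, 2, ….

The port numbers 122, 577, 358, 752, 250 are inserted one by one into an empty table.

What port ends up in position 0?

Insert 122: h=0, slot 0 empty -> index 0.
Insert 577: h=0, h2=2, slot 0 occupied -> index 2.
Insert 358: h=1, slot 1 empty -> index 1.
Insert 752: h=0, h2=3, slot 0 occupied -> index 3.
Insert 250: h=6, slot 6 empty -> index 6.
Table: [122, 358, 577, 752, —, —, 250]

122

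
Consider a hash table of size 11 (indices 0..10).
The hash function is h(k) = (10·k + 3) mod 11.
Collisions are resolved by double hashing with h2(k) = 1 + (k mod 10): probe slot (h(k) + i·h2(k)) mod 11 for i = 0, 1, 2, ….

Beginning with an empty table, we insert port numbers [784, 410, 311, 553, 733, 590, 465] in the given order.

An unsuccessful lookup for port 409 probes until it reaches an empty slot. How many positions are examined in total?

3

784: h=0 -> slot 0
410: h=0, h2=1, probe 0,1 -> slot 1
311: h=0, h2=2, probe 0,2 -> slot 2
553: h=0, h2=4, probe 0,4 -> slot 4
733: h=7 -> slot 7
590: h=7, h2=1, probe 7,8 -> slot 8
465: h=0, h2=6, probe 0,6 -> slot 6
Table: [784, 410, 311, ∅, 553, ∅, 465, 733, 590, ∅, ∅]
Lookup 409: h=1, h2=10, probe 1,0,10 → slot 10 empty, not found.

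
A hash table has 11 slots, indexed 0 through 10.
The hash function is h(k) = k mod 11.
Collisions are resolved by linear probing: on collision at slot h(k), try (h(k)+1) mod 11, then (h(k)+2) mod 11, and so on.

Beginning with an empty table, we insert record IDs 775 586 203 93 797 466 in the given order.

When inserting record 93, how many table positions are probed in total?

3

Insert 775: h=5, slot 5 empty -> index 5.
Insert 586: h=3, slot 3 empty -> index 3.
Insert 203: h=5, slot 5 occupied -> index 6.
Insert 93: h=5, slots 5,6 occupied -> index 7.
Insert 797: h=5, slots 5,6,7 occupied -> index 8.
Insert 466: h=4, slot 4 empty -> index 4.
Table: [∅, ∅, ∅, 586, 466, 775, 203, 93, 797, ∅, ∅]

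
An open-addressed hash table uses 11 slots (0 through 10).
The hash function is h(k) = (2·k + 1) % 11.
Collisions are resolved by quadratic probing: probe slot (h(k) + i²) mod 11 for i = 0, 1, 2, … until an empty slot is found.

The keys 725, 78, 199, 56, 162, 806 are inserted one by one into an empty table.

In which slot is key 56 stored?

725: h=10 => slot 10
78: h=3 => slot 3
199: h=3, probe 3,4 => slot 4
56: h=3, probe 3,4,7 => slot 7
162: h=6 => slot 6
806: h=7, probe 7,8 => slot 8
Table: [., ., ., 78, 199, ., 162, 56, 806, ., 725]

7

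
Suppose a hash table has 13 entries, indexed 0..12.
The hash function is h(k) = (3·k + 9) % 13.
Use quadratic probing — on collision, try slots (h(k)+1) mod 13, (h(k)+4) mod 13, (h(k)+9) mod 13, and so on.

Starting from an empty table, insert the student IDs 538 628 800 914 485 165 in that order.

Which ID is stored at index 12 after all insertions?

Insert 538: h=11, slot 11 empty -> index 11.
Insert 628: h=8, slot 8 empty -> index 8.
Insert 800: h=4, slot 4 empty -> index 4.
Insert 914: h=8, slot 8 occupied -> index 9.
Insert 485: h=8, slots 8,9 occupied -> index 12.
Insert 165: h=10, slot 10 empty -> index 10.
Table: [—, —, —, —, 800, —, —, —, 628, 914, 165, 538, 485]

485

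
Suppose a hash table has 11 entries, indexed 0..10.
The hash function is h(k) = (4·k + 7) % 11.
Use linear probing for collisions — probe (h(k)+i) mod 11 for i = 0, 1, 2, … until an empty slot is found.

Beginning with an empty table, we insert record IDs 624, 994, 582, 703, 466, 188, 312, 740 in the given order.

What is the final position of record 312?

624: h=6 => slot 6
994: h=1 => slot 1
582: h=3 => slot 3
703: h=3, probe 3,4 => slot 4
466: h=1, probe 1,2 => slot 2
188: h=0 => slot 0
312: h=1, probe 1,2,3,4,5 => slot 5
740: h=8 => slot 8
Table: [188, 994, 466, 582, 703, 312, 624, ., 740, ., .]

5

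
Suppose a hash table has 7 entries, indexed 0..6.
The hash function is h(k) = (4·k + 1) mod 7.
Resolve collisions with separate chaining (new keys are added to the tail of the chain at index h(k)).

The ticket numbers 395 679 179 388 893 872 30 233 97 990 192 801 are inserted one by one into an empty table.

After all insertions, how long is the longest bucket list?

5

Insert 395: h=6, bucket 6 empty → new chain.
Insert 679: h=1, bucket 1 empty → new chain.
Insert 179: h=3, bucket 3 empty → new chain.
Insert 388: h=6, bucket 6 nonempty → append to chain.
Insert 893: h=3, bucket 3 nonempty → append to chain.
Insert 872: h=3, bucket 3 nonempty → append to chain.
Insert 30: h=2, bucket 2 empty → new chain.
Insert 233: h=2, bucket 2 nonempty → append to chain.
Insert 97: h=4, bucket 4 empty → new chain.
Insert 990: h=6, bucket 6 nonempty → append to chain.
Insert 192: h=6, bucket 6 nonempty → append to chain.
Insert 801: h=6, bucket 6 nonempty → append to chain.
Final buckets:
0: —
1: 679
2: 30 -> 233
3: 179 -> 893 -> 872
4: 97
5: —
6: 395 -> 388 -> 990 -> 192 -> 801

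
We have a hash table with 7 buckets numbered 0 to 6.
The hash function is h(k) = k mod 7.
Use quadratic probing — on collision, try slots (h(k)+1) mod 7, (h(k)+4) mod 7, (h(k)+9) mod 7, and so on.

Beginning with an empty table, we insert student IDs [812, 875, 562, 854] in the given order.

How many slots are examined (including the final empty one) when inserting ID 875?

2

812 hashes to 0; slot 0 is free → place at 0.
875 hashes to 0; 0 taken → place at 1.
562 hashes to 2; slot 2 is free → place at 2.
854 hashes to 0; 0,1 taken → place at 4.
Table: [812, 875, 562, _, 854, _, _]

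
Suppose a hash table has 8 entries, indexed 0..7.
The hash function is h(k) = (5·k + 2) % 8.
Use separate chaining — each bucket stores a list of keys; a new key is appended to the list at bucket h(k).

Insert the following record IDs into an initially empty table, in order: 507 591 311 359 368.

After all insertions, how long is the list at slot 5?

3

Insert 507: h=1, bucket 1 empty → new chain.
Insert 591: h=5, bucket 5 empty → new chain.
Insert 311: h=5, bucket 5 nonempty → append to chain.
Insert 359: h=5, bucket 5 nonempty → append to chain.
Insert 368: h=2, bucket 2 empty → new chain.
Final buckets:
0: -
1: 507
2: 368
3: -
4: -
5: 591 -> 311 -> 359
6: -
7: -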